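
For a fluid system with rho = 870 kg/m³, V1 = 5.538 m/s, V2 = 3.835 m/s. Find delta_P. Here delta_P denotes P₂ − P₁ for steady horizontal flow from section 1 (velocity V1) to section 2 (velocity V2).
Formula: \Delta P = \frac{1}{2} \rho (V_1^2 - V_2^2)
delta_P = 0.5·870·(5.538² − 3.835²)/1000 = 6.944 kPa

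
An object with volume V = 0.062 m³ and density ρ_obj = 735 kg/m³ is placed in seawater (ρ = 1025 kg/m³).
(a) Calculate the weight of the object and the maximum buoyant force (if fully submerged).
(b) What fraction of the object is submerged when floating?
(a) W=rho_obj*g*V=735*9.81*0.062=447.0 N; F_B(max)=rho*g*V=1025*9.81*0.062=623.4 N
(b) Floating fraction=rho_obj/rho=735/1025=0.717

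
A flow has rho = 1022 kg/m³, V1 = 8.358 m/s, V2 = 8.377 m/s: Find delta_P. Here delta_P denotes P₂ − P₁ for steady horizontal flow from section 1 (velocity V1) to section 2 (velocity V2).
Formula: \Delta P = \frac{1}{2} \rho (V_1^2 - V_2^2)
delta_P = 0.5·1022·(8.358² − 8.377²)/1000 = -0.1625 kPa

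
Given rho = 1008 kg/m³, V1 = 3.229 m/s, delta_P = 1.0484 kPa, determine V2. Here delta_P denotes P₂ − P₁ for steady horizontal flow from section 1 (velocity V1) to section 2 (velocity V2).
Formula: \Delta P = \frac{1}{2} \rho (V_1^2 - V_2^2)
Substituting knowns: 1.0484 = 0.5·1008·(3.229² − V2²)/1000
Solving for V2: V2 = √(3.229² − 2·(1.0484·1000)/1008) = 2.889 m/s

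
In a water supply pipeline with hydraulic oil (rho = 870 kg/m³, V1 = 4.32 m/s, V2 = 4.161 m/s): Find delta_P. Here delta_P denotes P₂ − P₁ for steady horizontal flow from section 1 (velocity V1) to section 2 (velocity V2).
Formula: \Delta P = \frac{1}{2} \rho (V_1^2 - V_2^2)
delta_P = 0.5·870·(4.32² − 4.161²)/1000 = 0.5866 kPa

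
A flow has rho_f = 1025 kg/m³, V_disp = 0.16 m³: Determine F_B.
Formula: F_B = \rho_f g V_{disp}
F_B = 1025·9.81·0.16 = 1609 N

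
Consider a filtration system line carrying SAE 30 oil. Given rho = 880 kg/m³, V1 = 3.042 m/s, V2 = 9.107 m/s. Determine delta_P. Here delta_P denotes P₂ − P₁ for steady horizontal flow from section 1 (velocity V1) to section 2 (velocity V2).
Formula: \Delta P = \frac{1}{2} \rho (V_1^2 - V_2^2)
delta_P = 0.5·880·(3.042² − 9.107²)/1000 = -32.42 kPa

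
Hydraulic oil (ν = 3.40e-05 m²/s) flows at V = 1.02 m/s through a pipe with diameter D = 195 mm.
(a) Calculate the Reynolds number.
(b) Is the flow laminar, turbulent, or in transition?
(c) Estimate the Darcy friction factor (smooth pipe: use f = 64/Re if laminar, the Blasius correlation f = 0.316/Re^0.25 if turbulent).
(a) Re = V·D/ν = 1.02·0.195/3.40e-05 = 5850
(b) Flow regime: turbulent (Re > 4000)
(c) Friction factor: f = 0.316/Re^0.25 = 0.316/5850^0.25 = 0.03613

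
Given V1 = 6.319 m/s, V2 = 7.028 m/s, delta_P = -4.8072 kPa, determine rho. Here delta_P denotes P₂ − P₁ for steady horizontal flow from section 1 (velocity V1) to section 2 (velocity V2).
Formula: \Delta P = \frac{1}{2} \rho (V_1^2 - V_2^2)
Substituting knowns: -4.8072 = 0.5·rho·(6.319² − 7.028²)/1000
Solving for rho: rho = 2·(-4.8072·1000)/(6.319² − 7.028²) = 1016 kg/m³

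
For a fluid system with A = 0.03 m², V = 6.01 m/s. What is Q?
Formula: Q = A V
Q = 0.03·6.01·1000 = 180.3 L/s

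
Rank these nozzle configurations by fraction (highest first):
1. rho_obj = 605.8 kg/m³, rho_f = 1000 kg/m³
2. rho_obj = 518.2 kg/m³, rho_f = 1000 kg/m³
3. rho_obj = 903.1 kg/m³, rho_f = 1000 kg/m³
Case 1: fraction = 0.6058
Case 2: fraction = 0.5182
Case 3: fraction = 0.9031
Ranking (highest first): 3, 1, 2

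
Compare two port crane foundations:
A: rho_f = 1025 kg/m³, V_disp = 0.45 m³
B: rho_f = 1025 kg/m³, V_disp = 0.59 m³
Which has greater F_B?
F_B(A) = 4525 N, F_B(B) = 5933 N. Answer: B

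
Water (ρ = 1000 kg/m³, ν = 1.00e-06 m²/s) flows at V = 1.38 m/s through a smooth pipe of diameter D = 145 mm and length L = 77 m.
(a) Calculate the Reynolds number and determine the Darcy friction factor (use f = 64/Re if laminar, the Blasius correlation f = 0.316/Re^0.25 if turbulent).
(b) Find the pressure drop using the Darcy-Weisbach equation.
(a) Re = V·D/ν = 1.38·0.145/1.00e-06 = 200100 → turbulent (Re > 4000); f = 0.316/Re^0.25 = 0.316/200100^0.25 = 0.014941 (Blasius is strictly valid for Re ≲ 1e5; used here as the smooth-pipe estimate the problem specifies)
(b) Darcy-Weisbach: ΔP = f·(L/D)·½ρV²/1000 = 0.014941·(77/0.145)·½·1000·1.38²/1000 = 7.555 kPa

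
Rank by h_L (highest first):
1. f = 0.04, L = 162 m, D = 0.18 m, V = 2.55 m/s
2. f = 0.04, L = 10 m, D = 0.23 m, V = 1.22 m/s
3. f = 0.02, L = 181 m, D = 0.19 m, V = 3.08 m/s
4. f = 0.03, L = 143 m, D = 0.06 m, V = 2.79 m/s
Case 1: h_L = 11.93 m
Case 2: h_L = 0.1319 m
Case 3: h_L = 9.212 m
Case 4: h_L = 28.37 m
Ranking (highest first): 4, 1, 3, 2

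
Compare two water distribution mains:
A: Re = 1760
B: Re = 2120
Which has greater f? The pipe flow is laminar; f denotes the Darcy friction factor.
f(A) = 0.03636, f(B) = 0.03019. Answer: A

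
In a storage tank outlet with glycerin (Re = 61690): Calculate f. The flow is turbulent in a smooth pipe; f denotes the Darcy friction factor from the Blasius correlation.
Formula: f = \frac{0.316}{Re^{0.25}}
f = 0.316/61690^0.25 = 0.02005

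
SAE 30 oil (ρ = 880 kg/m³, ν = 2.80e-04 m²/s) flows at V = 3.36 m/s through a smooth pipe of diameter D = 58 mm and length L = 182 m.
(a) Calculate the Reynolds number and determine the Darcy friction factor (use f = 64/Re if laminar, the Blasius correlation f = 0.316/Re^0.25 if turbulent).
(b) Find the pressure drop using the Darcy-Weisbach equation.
(a) Re = V·D/ν = 3.36·0.058/2.80e-04 = 696 → laminar (Re < 2300); f = 64/Re = 64/696 = 0.091954
(b) Darcy-Weisbach: ΔP = f·(L/D)·½ρV²/1000 = 0.091954·(182/0.058)·½·880·3.36²/1000 = 1433 kPa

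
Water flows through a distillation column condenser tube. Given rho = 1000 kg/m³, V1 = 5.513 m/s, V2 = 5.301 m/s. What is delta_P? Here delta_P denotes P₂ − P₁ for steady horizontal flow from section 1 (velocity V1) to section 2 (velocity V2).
Formula: \Delta P = \frac{1}{2} \rho (V_1^2 - V_2^2)
delta_P = 0.5·1000·(5.513² − 5.301²)/1000 = 1.146 kPa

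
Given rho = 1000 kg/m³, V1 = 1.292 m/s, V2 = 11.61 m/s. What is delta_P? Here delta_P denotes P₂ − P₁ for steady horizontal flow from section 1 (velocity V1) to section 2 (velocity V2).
Formula: \Delta P = \frac{1}{2} \rho (V_1^2 - V_2^2)
delta_P = 0.5·1000·(1.292² − 11.61²)/1000 = -66.56 kPa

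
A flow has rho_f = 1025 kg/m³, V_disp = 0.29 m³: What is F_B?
Formula: F_B = \rho_f g V_{disp}
F_B = 1025·9.81·0.29 = 2916 N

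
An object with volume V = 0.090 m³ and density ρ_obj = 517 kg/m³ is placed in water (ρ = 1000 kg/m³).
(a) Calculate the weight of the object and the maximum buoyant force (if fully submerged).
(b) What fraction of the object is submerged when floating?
(a) W=rho_obj*g*V=517*9.81*0.090=456.5 N; F_B(max)=rho*g*V=1000*9.81*0.090=882.9 N
(b) Floating fraction=rho_obj/rho=517/1000=0.517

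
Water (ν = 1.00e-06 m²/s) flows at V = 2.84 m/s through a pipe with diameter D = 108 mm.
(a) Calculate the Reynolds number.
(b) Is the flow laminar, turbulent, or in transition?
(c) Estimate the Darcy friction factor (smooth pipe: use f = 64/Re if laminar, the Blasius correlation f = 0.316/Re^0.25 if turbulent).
(a) Re = V·D/ν = 2.84·0.108/1.00e-06 = 306720
(b) Flow regime: turbulent (Re > 4000)
(c) Friction factor: f = 0.316/Re^0.25 = 0.316/306720^0.25 = 0.01343 (Blasius is strictly valid for Re ≲ 1e5; used here as the smooth-pipe estimate the problem specifies)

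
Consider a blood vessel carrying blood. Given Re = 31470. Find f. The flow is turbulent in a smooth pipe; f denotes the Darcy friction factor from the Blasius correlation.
Formula: f = \frac{0.316}{Re^{0.25}}
f = 0.316/31470^0.25 = 0.02373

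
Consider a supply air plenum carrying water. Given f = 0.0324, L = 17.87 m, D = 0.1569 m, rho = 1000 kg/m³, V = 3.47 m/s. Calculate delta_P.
Formula: \Delta P = f \frac{L}{D} \frac{\rho V^2}{2}
delta_P = 0.0324·(17.87/0.1569)·0.5·1000·3.47²/1000 = 22.22 kPa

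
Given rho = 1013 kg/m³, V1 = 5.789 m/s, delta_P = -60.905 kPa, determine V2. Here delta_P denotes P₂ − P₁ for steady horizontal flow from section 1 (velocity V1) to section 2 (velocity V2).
Formula: \Delta P = \frac{1}{2} \rho (V_1^2 - V_2^2)
Substituting knowns: -60.905 = 0.5·1013·(5.789² − V2²)/1000
Solving for V2: V2 = √(5.789² − 2·(-60.905·1000)/1013) = 12.4 m/s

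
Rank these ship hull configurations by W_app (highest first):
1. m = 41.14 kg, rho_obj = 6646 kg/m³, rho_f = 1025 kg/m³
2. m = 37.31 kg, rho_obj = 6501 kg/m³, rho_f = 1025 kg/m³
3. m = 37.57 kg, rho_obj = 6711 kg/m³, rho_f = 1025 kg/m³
Case 1: W_app = 341.3 N
Case 2: W_app = 308.3 N
Case 3: W_app = 312.3 N
Ranking (highest first): 1, 3, 2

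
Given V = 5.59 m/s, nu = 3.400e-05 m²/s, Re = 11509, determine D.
Formula: Re = \frac{V D}{\nu}
Substituting knowns: 11509 = 5.59·D/3.400e-05
Solving for D: D = 11509·3.400e-05/5.59 = 0.07 m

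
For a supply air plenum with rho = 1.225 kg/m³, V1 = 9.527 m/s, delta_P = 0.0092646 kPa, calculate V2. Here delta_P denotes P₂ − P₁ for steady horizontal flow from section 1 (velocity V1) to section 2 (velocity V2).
Formula: \Delta P = \frac{1}{2} \rho (V_1^2 - V_2^2)
Substituting knowns: 0.0092646 = 0.5·1.225·(9.527² − V2²)/1000
Solving for V2: V2 = √(9.527² − 2·(0.0092646·1000)/1.225) = 8.697 m/s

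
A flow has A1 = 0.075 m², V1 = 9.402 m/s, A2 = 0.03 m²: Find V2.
Formula: V_2 = \frac{A_1 V_1}{A_2}
V2 = 0.075·9.402/0.03 = 23.5 m/s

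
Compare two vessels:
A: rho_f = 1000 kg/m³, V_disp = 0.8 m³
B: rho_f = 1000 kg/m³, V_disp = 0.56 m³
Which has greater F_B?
F_B(A) = 7848 N, F_B(B) = 5494 N. Answer: A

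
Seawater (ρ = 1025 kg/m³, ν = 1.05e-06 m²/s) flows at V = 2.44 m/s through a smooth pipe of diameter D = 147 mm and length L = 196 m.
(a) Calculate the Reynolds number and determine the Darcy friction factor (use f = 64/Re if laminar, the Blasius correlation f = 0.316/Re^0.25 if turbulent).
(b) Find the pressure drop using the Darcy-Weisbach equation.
(a) Re = V·D/ν = 2.44·0.147/1.05e-06 = 341600 → turbulent (Re > 4000); f = 0.316/Re^0.25 = 0.316/341600^0.25 = 0.013071 (Blasius is strictly valid for Re ≲ 1e5; used here as the smooth-pipe estimate the problem specifies)
(b) Darcy-Weisbach: ΔP = f·(L/D)·½ρV²/1000 = 0.013071·(196/0.147)·½·1025·2.44²/1000 = 53.18 kPa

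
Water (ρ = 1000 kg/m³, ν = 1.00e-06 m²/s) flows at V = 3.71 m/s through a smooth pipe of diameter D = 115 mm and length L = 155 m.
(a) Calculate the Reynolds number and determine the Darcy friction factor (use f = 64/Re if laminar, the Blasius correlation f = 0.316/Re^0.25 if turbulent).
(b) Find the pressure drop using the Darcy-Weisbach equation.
(a) Re = V·D/ν = 3.71·0.115/1.00e-06 = 426650 → turbulent (Re > 4000); f = 0.316/Re^0.25 = 0.316/426650^0.25 = 0.012364 (Blasius is strictly valid for Re ≲ 1e5; used here as the smooth-pipe estimate the problem specifies)
(b) Darcy-Weisbach: ΔP = f·(L/D)·½ρV²/1000 = 0.012364·(155/0.115)·½·1000·3.71²/1000 = 114.7 kPa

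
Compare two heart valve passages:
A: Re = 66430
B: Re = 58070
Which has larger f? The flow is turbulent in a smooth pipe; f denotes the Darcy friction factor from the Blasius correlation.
f(A) = 0.01968, f(B) = 0.02036. Answer: B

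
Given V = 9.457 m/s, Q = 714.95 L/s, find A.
Formula: Q = A V
Substituting knowns: 714.95 = A·9.457·1000
Solving for A: A = (714.95/1000)/9.457 = 0.0756 m²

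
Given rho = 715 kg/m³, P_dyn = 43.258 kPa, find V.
Formula: P_{dyn} = \frac{1}{2} \rho V^2
Substituting knowns: 43.258 = 0.5·715·V²/1000
Solving for V: V = √(2·(43.258·1000)/715) = 11 m/s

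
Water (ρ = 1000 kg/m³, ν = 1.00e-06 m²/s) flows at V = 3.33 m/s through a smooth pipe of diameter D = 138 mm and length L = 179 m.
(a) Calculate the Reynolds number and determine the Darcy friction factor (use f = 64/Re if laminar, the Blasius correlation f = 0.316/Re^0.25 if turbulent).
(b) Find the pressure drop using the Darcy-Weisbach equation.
(a) Re = V·D/ν = 3.33·0.138/1.00e-06 = 459540 → turbulent (Re > 4000); f = 0.316/Re^0.25 = 0.316/459540^0.25 = 0.012137 (Blasius is strictly valid for Re ≲ 1e5; used here as the smooth-pipe estimate the problem specifies)
(b) Darcy-Weisbach: ΔP = f·(L/D)·½ρV²/1000 = 0.012137·(179/0.138)·½·1000·3.33²/1000 = 87.29 kPa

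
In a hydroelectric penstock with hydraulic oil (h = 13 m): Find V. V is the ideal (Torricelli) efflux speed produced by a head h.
Formula: V = \sqrt{2 g h}
V = √(2·9.81·13) = 15.97 m/s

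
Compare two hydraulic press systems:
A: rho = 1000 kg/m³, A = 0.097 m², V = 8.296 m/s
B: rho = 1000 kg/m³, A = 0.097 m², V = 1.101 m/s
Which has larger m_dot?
m_dot(A) = 804.7 kg/s, m_dot(B) = 106.8 kg/s. Answer: A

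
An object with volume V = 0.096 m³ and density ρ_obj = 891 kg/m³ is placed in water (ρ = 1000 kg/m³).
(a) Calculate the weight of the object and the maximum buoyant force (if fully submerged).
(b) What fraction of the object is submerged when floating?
(a) W=rho_obj*g*V=891*9.81*0.096=839.1 N; F_B(max)=rho*g*V=1000*9.81*0.096=941.8 N
(b) Floating fraction=rho_obj/rho=891/1000=0.891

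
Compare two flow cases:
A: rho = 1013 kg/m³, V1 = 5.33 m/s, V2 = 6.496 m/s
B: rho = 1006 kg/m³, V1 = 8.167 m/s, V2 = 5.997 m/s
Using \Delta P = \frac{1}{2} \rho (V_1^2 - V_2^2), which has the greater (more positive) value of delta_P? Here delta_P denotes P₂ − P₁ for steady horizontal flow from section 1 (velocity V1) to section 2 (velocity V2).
delta_P(A) = -6.984 kPa, delta_P(B) = 15.46 kPa. Answer: B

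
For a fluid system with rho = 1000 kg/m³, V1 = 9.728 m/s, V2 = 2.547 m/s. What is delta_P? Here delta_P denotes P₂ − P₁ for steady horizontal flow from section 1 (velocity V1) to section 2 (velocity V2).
Formula: \Delta P = \frac{1}{2} \rho (V_1^2 - V_2^2)
delta_P = 0.5·1000·(9.728² − 2.547²)/1000 = 44.07 kPa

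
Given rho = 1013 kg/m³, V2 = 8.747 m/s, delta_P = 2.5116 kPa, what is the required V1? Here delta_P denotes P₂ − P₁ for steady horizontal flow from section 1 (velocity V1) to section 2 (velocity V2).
Formula: \Delta P = \frac{1}{2} \rho (V_1^2 - V_2^2)
Substituting knowns: 2.5116 = 0.5·1013·(V1² − 8.747²)/1000
Solving for V1: V1 = √(8.747² + 2·(2.5116·1000)/1013) = 9.026 m/s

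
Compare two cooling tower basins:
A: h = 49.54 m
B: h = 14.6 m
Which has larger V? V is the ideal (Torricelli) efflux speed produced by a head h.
V(A) = 31.18 m/s, V(B) = 16.92 m/s. Answer: A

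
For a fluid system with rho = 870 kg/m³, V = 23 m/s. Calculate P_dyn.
Formula: P_{dyn} = \frac{1}{2} \rho V^2
P_dyn = 0.5·870·23²/1000 = 230.1 kPa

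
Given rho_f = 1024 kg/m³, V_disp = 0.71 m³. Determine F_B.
Formula: F_B = \rho_f g V_{disp}
F_B = 1024·9.81·0.71 = 7132 N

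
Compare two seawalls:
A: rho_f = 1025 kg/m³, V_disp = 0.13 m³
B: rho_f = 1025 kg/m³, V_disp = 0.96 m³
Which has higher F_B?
F_B(A) = 1307 N, F_B(B) = 9653 N. Answer: B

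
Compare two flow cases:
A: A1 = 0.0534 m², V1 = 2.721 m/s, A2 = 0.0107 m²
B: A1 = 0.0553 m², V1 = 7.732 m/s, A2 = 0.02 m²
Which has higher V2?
V2(A) = 13.58 m/s, V2(B) = 21.38 m/s. Answer: B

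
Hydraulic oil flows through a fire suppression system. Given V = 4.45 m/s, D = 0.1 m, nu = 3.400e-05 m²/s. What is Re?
Formula: Re = \frac{V D}{\nu}
Re = 4.45·0.1/3.400e-05 = 13088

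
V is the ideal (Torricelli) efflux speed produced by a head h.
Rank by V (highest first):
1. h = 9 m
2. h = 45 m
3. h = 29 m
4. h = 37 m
Case 1: V = 13.29 m/s
Case 2: V = 29.71 m/s
Case 3: V = 23.85 m/s
Case 4: V = 26.94 m/s
Ranking (highest first): 2, 4, 3, 1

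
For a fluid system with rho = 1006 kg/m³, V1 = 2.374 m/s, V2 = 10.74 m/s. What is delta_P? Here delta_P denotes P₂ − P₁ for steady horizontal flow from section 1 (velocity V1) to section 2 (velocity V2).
Formula: \Delta P = \frac{1}{2} \rho (V_1^2 - V_2^2)
delta_P = 0.5·1006·(2.374² − 10.74²)/1000 = -55.18 kPa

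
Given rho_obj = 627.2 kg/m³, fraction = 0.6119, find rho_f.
Formula: f_{sub} = \frac{\rho_{obj}}{\rho_f}
Substituting knowns: 0.6119 = 627.2/rho_f
Solving for rho_f: rho_f = 627.2/0.6119 = 1025 kg/m³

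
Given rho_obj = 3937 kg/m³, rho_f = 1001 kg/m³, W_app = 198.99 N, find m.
Formula: W_{app} = mg\left(1 - \frac{\rho_f}{\rho_{obj}}\right)
Substituting knowns: 198.99 = m·9.81·(1 − 1001/3937)
Solving for m: m = 198.99/(9.81·(1 − 1001/3937)) = 27.2 kg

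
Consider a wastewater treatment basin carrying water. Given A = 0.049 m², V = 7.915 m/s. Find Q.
Formula: Q = A V
Q = 0.049·7.915·1000 = 387.8 L/s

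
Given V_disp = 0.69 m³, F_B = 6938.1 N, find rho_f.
Formula: F_B = \rho_f g V_{disp}
Substituting knowns: 6938.1 = rho_f·9.81·0.69
Solving for rho_f: rho_f = 6938.1/(9.81·0.69) = 1025 kg/m³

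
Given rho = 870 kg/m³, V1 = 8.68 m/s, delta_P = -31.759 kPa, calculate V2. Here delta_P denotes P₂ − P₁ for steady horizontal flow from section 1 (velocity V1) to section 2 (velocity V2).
Formula: \Delta P = \frac{1}{2} \rho (V_1^2 - V_2^2)
Substituting knowns: -31.759 = 0.5·870·(8.68² − V2²)/1000
Solving for V2: V2 = √(8.68² − 2·(-31.759·1000)/870) = 12.18 m/s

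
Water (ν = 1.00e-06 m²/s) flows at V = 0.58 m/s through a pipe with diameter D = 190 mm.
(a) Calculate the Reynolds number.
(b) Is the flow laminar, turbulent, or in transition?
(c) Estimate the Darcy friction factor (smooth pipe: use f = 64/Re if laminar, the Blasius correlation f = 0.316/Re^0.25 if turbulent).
(a) Re = V·D/ν = 0.58·0.19/1.00e-06 = 110200
(b) Flow regime: turbulent (Re > 4000)
(c) Friction factor: f = 0.316/Re^0.25 = 0.316/110200^0.25 = 0.01734 (Blasius is strictly valid for Re ≲ 1e5; used here as the smooth-pipe estimate the problem specifies)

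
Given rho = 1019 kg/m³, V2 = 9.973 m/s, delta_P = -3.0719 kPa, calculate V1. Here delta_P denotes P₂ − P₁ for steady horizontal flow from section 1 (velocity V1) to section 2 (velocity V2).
Formula: \Delta P = \frac{1}{2} \rho (V_1^2 - V_2^2)
Substituting knowns: -3.0719 = 0.5·1019·(V1² − 9.973²)/1000
Solving for V1: V1 = √(9.973² + 2·(-3.0719·1000)/1019) = 9.666 m/s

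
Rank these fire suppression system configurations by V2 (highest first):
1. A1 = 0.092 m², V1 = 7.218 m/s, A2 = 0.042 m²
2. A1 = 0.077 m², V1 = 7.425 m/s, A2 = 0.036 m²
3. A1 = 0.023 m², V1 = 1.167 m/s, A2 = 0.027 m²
Case 1: V2 = 15.81 m/s
Case 2: V2 = 15.88 m/s
Case 3: V2 = 0.9941 m/s
Ranking (highest first): 2, 1, 3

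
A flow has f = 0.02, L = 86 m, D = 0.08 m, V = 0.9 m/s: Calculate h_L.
Formula: h_L = f \frac{L}{D} \frac{V^2}{2g}
h_L = 0.02·(86/0.08)·0.9²/(2·9.81) = 0.8876 m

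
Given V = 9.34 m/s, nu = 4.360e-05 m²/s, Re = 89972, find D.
Formula: Re = \frac{V D}{\nu}
Substituting knowns: 89972 = 9.34·D/4.360e-05
Solving for D: D = 89972·4.360e-05/9.34 = 0.42 m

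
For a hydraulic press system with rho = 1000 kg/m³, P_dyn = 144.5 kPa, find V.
Formula: P_{dyn} = \frac{1}{2} \rho V^2
Substituting knowns: 144.5 = 0.5·1000·V²/1000
Solving for V: V = √(2·(144.5·1000)/1000) = 17 m/s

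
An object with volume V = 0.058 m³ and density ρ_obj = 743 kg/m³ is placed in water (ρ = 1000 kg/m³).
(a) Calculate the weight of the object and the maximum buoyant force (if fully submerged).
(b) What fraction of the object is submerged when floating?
(a) W=rho_obj*g*V=743*9.81*0.058=422.8 N; F_B(max)=rho*g*V=1000*9.81*0.058=569.0 N
(b) Floating fraction=rho_obj/rho=743/1000=0.743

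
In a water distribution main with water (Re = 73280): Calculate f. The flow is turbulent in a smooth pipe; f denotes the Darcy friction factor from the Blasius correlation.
Formula: f = \frac{0.316}{Re^{0.25}}
f = 0.316/73280^0.25 = 0.01921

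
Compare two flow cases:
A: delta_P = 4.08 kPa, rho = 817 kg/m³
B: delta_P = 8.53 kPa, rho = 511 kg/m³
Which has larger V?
V(A) = 3.16 m/s, V(B) = 5.778 m/s. Answer: B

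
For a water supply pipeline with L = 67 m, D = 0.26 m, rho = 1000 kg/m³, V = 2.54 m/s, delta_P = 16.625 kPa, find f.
Formula: \Delta P = f \frac{L}{D} \frac{\rho V^2}{2}
Substituting knowns: 16.625 = f·(67/0.26)·0.5·1000·2.54²/1000
Solving for f: f = (16.625·1000)/((67/0.26)·0.5·1000·2.54²) = 0.02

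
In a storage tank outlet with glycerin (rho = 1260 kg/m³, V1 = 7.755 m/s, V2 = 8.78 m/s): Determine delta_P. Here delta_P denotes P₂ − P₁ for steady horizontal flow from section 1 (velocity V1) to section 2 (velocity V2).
Formula: \Delta P = \frac{1}{2} \rho (V_1^2 - V_2^2)
delta_P = 0.5·1260·(7.755² − 8.78²)/1000 = -10.68 kPa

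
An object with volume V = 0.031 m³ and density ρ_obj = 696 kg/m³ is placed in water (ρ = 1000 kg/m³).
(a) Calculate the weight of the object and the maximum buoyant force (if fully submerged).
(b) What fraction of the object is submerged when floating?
(a) W=rho_obj*g*V=696*9.81*0.031=211.7 N; F_B(max)=rho*g*V=1000*9.81*0.031=304.1 N
(b) Floating fraction=rho_obj/rho=696/1000=0.696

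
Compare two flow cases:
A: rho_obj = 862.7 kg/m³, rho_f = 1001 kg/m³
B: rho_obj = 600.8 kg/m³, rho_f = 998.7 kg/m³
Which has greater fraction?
fraction(A) = 0.8618, fraction(B) = 0.6016. Answer: A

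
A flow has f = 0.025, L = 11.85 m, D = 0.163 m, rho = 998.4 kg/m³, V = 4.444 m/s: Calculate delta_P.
Formula: \Delta P = f \frac{L}{D} \frac{\rho V^2}{2}
delta_P = 0.025·(11.85/0.163)·0.5·998.4·4.444²/1000 = 17.92 kPa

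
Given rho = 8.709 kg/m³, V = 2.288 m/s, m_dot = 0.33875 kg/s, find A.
Formula: \dot{m} = \rho A V
Substituting knowns: 0.33875 = 8.709·A·2.288
Solving for A: A = 0.33875/(8.709·2.288) = 0.017 m²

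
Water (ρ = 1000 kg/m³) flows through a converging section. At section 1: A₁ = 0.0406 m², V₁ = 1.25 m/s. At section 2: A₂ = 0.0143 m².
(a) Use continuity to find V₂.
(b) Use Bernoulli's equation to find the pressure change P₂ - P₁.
(a) Continuity: A₁V₁=A₂V₂ -> V₂=A₁V₁/A₂=0.0406*1.25/0.0143=3.55 m/s
(b) Bernoulli: P₂-P₁=0.5*rho*(V₁^2-V₂^2)/1000=0.5*1000*(1.25^2-3.55^2)/1000=-5.52 kPa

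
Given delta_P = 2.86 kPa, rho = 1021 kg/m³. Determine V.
Formula: V = \sqrt{\frac{2 \Delta P}{\rho}}
V = √(2·(2.86·1000)/1021) = 2.367 m/s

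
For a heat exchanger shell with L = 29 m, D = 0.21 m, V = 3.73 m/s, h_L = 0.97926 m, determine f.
Formula: h_L = f \frac{L}{D} \frac{V^2}{2g}
Substituting knowns: 0.97926 = f·(29/0.21)·3.73²/(2·9.81)
Solving for f: f = 0.97926·2·9.81/((29/0.21)·3.73²) = 0.01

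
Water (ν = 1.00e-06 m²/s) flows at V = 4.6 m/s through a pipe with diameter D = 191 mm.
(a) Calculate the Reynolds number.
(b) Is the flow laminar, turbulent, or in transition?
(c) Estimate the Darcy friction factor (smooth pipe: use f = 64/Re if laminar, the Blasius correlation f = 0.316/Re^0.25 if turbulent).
(a) Re = V·D/ν = 4.6·0.191/1.00e-06 = 878600
(b) Flow regime: turbulent (Re > 4000)
(c) Friction factor: f = 0.316/Re^0.25 = 0.316/878600^0.25 = 0.01032 (Blasius is strictly valid for Re ≲ 1e5; used here as the smooth-pipe estimate the problem specifies)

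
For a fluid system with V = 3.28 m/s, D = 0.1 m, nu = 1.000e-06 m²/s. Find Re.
Formula: Re = \frac{V D}{\nu}
Re = 3.28·0.1/1.000e-06 = 328000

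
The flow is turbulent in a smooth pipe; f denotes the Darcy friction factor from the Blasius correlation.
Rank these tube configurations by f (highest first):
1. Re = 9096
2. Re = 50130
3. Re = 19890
Case 1: f = 0.03236
Case 2: f = 0.02112
Case 3: f = 0.02661
Ranking (highest first): 1, 3, 2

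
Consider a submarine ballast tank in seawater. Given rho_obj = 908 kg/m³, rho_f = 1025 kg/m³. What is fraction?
Formula: f_{sub} = \frac{\rho_{obj}}{\rho_f}
fraction = 908/1025 = 0.8859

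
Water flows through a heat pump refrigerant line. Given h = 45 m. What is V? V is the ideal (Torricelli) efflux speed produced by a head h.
Formula: V = \sqrt{2 g h}
V = √(2·9.81·45) = 29.71 m/s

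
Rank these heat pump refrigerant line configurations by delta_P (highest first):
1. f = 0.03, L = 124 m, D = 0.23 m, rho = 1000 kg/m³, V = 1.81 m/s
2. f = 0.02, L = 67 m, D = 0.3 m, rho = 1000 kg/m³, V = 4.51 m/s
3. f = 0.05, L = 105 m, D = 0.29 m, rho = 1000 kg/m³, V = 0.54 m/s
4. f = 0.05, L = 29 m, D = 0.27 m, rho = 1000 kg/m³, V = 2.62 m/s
Case 1: delta_P = 26.49 kPa
Case 2: delta_P = 45.43 kPa
Case 3: delta_P = 2.639 kPa
Case 4: delta_P = 18.43 kPa
Ranking (highest first): 2, 1, 4, 3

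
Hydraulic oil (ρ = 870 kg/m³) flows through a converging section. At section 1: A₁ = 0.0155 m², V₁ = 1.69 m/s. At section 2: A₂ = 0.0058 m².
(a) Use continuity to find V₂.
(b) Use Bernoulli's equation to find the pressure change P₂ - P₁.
(a) Continuity: A₁V₁=A₂V₂ -> V₂=A₁V₁/A₂=0.0155*1.69/0.0058=4.52 m/s
(b) Bernoulli: P₂-P₁=0.5*rho*(V₁^2-V₂^2)/1000=0.5*870*(1.69^2-4.52^2)/1000=-7.645 kPa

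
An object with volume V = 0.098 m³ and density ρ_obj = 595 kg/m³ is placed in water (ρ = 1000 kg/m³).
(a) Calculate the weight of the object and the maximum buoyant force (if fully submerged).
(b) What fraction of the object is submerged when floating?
(a) W=rho_obj*g*V=595*9.81*0.098=572.0 N; F_B(max)=rho*g*V=1000*9.81*0.098=961.4 N
(b) Floating fraction=rho_obj/rho=595/1000=0.595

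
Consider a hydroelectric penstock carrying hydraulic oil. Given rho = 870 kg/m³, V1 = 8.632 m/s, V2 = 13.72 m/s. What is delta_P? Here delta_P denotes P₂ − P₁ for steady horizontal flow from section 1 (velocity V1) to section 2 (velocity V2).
Formula: \Delta P = \frac{1}{2} \rho (V_1^2 - V_2^2)
delta_P = 0.5·870·(8.632² − 13.72²)/1000 = -49.47 kPa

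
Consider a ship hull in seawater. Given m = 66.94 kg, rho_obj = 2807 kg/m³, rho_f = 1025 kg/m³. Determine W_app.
Formula: W_{app} = mg\left(1 - \frac{\rho_f}{\rho_{obj}}\right)
W_app = 66.94·9.81·(1 − 1025/2807) = 416.9 N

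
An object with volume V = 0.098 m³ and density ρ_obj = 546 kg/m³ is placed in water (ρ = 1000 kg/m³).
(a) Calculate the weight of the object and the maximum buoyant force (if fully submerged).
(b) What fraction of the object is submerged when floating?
(a) W=rho_obj*g*V=546*9.81*0.098=524.9 N; F_B(max)=rho*g*V=1000*9.81*0.098=961.4 N
(b) Floating fraction=rho_obj/rho=546/1000=0.546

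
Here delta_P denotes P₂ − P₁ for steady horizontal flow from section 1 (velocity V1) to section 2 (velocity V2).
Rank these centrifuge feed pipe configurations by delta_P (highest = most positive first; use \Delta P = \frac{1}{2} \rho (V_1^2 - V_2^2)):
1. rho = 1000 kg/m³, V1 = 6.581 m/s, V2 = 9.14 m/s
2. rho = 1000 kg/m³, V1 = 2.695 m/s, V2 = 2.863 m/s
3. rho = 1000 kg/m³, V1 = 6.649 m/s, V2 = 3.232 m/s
Case 1: delta_P = -20.12 kPa
Case 2: delta_P = -0.4669 kPa
Case 3: delta_P = 16.88 kPa
Ranking (highest first): 3, 2, 1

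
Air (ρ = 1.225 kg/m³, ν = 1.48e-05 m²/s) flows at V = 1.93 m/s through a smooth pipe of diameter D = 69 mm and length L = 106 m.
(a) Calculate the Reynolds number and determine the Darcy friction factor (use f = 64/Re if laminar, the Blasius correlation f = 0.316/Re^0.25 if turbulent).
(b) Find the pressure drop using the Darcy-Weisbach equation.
(a) Re = V·D/ν = 1.93·0.069/1.48e-05 = 8998 → turbulent (Re > 4000); f = 0.316/Re^0.25 = 0.316/8998^0.25 = 0.032445
(b) Darcy-Weisbach: ΔP = f·(L/D)·½ρV²/1000 = 0.032445·(106/0.069)·½·1.225·1.93²/1000 = 0.1137 kPa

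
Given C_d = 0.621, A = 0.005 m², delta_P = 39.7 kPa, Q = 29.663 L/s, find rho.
Formula: Q = C_d A \sqrt{\frac{2 \Delta P}{\rho}}
Substituting knowns: 29.663 = 0.621·0.005·√(2·(39.7·1000)/rho)·1000
Solving for rho: rho = 2·(39.7·1000)/((29.663/1000)/(0.621·0.005))² = 870 kg/m³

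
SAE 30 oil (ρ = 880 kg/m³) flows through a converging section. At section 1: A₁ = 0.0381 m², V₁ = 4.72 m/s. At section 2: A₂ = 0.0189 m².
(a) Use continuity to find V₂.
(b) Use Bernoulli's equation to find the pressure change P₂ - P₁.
(a) Continuity: A₁V₁=A₂V₂ -> V₂=A₁V₁/A₂=0.0381*4.72/0.0189=9.51 m/s
(b) Bernoulli: P₂-P₁=0.5*rho*(V₁^2-V₂^2)/1000=0.5*880*(4.72^2-9.51^2)/1000=-29.99 kPa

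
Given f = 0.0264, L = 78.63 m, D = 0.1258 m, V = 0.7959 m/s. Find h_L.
Formula: h_L = f \frac{L}{D} \frac{V^2}{2g}
h_L = 0.0264·(78.63/0.1258)·0.7959²/(2·9.81) = 0.5328 m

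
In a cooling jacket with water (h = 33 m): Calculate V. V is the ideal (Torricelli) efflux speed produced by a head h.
Formula: V = \sqrt{2 g h}
V = √(2·9.81·33) = 25.45 m/s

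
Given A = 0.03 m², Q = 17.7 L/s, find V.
Formula: Q = A V
Substituting knowns: 17.7 = 0.03·V·1000
Solving for V: V = (17.7/1000)/0.03 = 0.59 m/s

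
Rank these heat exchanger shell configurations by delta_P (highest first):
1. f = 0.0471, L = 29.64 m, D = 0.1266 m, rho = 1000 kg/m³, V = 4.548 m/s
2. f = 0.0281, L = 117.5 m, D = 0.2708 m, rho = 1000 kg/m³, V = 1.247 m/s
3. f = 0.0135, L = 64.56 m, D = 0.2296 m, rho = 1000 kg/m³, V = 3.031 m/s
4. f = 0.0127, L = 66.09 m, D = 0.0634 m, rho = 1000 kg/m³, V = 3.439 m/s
Case 1: delta_P = 114 kPa
Case 2: delta_P = 9.48 kPa
Case 3: delta_P = 17.44 kPa
Case 4: delta_P = 78.29 kPa
Ranking (highest first): 1, 4, 3, 2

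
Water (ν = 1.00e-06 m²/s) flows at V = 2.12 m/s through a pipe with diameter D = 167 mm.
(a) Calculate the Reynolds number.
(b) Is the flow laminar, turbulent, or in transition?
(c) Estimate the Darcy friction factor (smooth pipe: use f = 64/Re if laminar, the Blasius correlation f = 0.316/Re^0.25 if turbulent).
(a) Re = V·D/ν = 2.12·0.167/1.00e-06 = 354040
(b) Flow regime: turbulent (Re > 4000)
(c) Friction factor: f = 0.316/Re^0.25 = 0.316/354040^0.25 = 0.01295 (Blasius is strictly valid for Re ≲ 1e5; used here as the smooth-pipe estimate the problem specifies)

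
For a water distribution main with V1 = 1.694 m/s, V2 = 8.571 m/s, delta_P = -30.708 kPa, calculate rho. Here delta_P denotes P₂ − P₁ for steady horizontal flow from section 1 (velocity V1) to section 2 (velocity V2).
Formula: \Delta P = \frac{1}{2} \rho (V_1^2 - V_2^2)
Substituting knowns: -30.708 = 0.5·rho·(1.694² − 8.571²)/1000
Solving for rho: rho = 2·(-30.708·1000)/(1.694² − 8.571²) = 870 kg/m³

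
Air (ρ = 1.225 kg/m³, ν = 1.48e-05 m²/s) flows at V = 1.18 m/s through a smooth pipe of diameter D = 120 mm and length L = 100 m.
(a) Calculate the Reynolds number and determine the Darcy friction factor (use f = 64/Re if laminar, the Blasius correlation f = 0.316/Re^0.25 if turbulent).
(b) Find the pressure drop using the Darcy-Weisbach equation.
(a) Re = V·D/ν = 1.18·0.12/1.48e-05 = 9567.6 → turbulent (Re > 4000); f = 0.316/Re^0.25 = 0.316/9567.6^0.25 = 0.031951
(b) Darcy-Weisbach: ΔP = f·(L/D)·½ρV²/1000 = 0.031951·(100/0.120)·½·1.225·1.18²/1000 = 0.02271 kPa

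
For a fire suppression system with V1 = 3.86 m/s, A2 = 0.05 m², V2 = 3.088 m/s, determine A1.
Formula: V_2 = \frac{A_1 V_1}{A_2}
Substituting knowns: 3.088 = A1·3.86/0.05
Solving for A1: A1 = 3.088·0.05/3.86 = 0.04 m²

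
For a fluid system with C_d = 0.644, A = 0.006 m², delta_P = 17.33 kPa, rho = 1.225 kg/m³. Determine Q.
Formula: Q = C_d A \sqrt{\frac{2 \Delta P}{\rho}}
Q = 0.644·0.006·√(2·(17.33·1000)/1.225)·1000 = 650 L/s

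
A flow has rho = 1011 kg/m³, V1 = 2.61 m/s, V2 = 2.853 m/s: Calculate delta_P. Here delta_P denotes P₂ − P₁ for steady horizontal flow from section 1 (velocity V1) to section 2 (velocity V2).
Formula: \Delta P = \frac{1}{2} \rho (V_1^2 - V_2^2)
delta_P = 0.5·1011·(2.61² − 2.853²)/1000 = -0.6711 kPa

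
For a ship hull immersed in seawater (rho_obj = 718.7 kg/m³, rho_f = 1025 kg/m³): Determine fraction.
Formula: f_{sub} = \frac{\rho_{obj}}{\rho_f}
fraction = 718.7/1025 = 0.7012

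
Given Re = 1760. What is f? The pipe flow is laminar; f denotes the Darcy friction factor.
Formula: f = \frac{64}{Re}
f = 64/1760 = 0.03636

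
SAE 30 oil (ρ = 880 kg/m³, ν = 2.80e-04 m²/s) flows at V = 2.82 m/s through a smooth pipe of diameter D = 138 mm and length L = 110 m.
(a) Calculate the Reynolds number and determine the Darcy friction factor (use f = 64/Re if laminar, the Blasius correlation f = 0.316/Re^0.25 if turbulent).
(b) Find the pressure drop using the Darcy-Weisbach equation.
(a) Re = V·D/ν = 2.82·0.138/2.80e-04 = 1389.9 → laminar (Re < 2300); f = 64/Re = 64/1389.9 = 0.046046
(b) Darcy-Weisbach: ΔP = f·(L/D)·½ρV²/1000 = 0.046046·(110/0.138)·½·880·2.82²/1000 = 128.4 kPa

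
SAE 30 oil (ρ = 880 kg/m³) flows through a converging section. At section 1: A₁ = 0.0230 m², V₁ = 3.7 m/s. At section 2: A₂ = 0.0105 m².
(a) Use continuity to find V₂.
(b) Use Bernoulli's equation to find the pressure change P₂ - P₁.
(a) Continuity: A₁V₁=A₂V₂ -> V₂=A₁V₁/A₂=0.0230*3.7/0.0105=8.10 m/s
(b) Bernoulli: P₂-P₁=0.5*rho*(V₁^2-V₂^2)/1000=0.5*880*(3.7^2-8.10^2)/1000=-22.84 kPa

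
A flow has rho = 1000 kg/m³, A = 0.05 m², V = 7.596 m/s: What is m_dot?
Formula: \dot{m} = \rho A V
m_dot = 1000·0.05·7.596 = 379.8 kg/s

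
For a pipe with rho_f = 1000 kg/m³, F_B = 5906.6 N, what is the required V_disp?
Formula: F_B = \rho_f g V_{disp}
Substituting knowns: 5906.6 = 1000·9.81·V_disp
Solving for V_disp: V_disp = 5906.6/(1000·9.81) = 0.6021 m³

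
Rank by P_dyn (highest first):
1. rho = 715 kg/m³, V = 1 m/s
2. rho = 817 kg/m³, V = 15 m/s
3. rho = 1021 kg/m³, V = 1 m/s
Case 1: P_dyn = 0.3575 kPa
Case 2: P_dyn = 91.91 kPa
Case 3: P_dyn = 0.5105 kPa
Ranking (highest first): 2, 3, 1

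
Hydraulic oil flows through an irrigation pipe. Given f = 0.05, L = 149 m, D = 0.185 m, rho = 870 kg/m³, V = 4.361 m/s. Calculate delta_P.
Formula: \Delta P = f \frac{L}{D} \frac{\rho V^2}{2}
delta_P = 0.05·(149/0.185)·0.5·870·4.361²/1000 = 333.2 kPa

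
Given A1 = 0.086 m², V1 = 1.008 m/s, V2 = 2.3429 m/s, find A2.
Formula: V_2 = \frac{A_1 V_1}{A_2}
Substituting knowns: 2.3429 = 0.086·1.008/A2
Solving for A2: A2 = 0.086·1.008/2.3429 = 0.037 m²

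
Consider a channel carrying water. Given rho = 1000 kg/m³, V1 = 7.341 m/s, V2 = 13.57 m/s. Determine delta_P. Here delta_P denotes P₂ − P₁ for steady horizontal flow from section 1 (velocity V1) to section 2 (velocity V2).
Formula: \Delta P = \frac{1}{2} \rho (V_1^2 - V_2^2)
delta_P = 0.5·1000·(7.341² − 13.57²)/1000 = -65.13 kPa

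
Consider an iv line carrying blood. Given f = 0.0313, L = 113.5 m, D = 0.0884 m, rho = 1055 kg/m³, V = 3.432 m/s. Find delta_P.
Formula: \Delta P = f \frac{L}{D} \frac{\rho V^2}{2}
delta_P = 0.0313·(113.5/0.0884)·0.5·1055·3.432²/1000 = 249.7 kPa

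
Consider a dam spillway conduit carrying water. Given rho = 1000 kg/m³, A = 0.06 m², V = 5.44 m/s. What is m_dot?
Formula: \dot{m} = \rho A V
m_dot = 1000·0.06·5.44 = 326.4 kg/s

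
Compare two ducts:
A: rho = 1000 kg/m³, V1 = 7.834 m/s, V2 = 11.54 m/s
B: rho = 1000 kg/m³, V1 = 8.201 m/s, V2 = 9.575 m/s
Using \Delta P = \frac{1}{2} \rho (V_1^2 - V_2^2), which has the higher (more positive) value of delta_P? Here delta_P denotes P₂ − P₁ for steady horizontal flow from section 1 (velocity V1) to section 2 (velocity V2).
delta_P(A) = -35.9 kPa, delta_P(B) = -12.21 kPa. Answer: B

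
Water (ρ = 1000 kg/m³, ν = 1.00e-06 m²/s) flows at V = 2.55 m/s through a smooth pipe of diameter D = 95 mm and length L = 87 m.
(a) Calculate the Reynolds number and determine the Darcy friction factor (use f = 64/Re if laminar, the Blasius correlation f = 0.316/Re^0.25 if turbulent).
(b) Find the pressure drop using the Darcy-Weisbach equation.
(a) Re = V·D/ν = 2.55·0.095/1.00e-06 = 242250 → turbulent (Re > 4000); f = 0.316/Re^0.25 = 0.316/242250^0.25 = 0.014244 (Blasius is strictly valid for Re ≲ 1e5; used here as the smooth-pipe estimate the problem specifies)
(b) Darcy-Weisbach: ΔP = f·(L/D)·½ρV²/1000 = 0.014244·(87/0.095)·½·1000·2.55²/1000 = 42.41 kPa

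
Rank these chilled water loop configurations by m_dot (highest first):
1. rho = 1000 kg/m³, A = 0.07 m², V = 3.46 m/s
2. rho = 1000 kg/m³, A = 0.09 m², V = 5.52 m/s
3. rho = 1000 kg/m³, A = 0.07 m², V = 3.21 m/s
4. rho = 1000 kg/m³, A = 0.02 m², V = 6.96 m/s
Case 1: m_dot = 242.2 kg/s
Case 2: m_dot = 496.8 kg/s
Case 3: m_dot = 224.7 kg/s
Case 4: m_dot = 139.2 kg/s
Ranking (highest first): 2, 1, 3, 4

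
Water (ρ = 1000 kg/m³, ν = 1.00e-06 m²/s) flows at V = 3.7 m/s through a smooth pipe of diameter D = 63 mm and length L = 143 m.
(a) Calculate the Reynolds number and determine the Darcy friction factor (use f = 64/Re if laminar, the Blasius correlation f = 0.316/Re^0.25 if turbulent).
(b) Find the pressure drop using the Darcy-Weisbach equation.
(a) Re = V·D/ν = 3.7·0.063/1.00e-06 = 233100 → turbulent (Re > 4000); f = 0.316/Re^0.25 = 0.316/233100^0.25 = 0.014381 (Blasius is strictly valid for Re ≲ 1e5; used here as the smooth-pipe estimate the problem specifies)
(b) Darcy-Weisbach: ΔP = f·(L/D)·½ρV²/1000 = 0.014381·(143/0.063)·½·1000·3.7²/1000 = 223.4 kPa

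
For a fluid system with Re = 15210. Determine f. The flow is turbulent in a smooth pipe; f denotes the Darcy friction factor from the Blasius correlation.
Formula: f = \frac{0.316}{Re^{0.25}}
f = 0.316/15210^0.25 = 0.02845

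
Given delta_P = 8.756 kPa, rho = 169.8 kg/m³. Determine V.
Formula: V = \sqrt{\frac{2 \Delta P}{\rho}}
V = √(2·(8.756·1000)/169.8) = 10.16 m/s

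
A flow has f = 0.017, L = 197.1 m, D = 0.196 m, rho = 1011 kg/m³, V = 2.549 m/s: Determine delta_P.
Formula: \Delta P = f \frac{L}{D} \frac{\rho V^2}{2}
delta_P = 0.017·(197.1/0.196)·0.5·1011·2.549²/1000 = 56.15 kPa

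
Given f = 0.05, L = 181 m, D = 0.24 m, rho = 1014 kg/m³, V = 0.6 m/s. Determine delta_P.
Formula: \Delta P = f \frac{L}{D} \frac{\rho V^2}{2}
delta_P = 0.05·(181/0.24)·0.5·1014·0.6²/1000 = 6.883 kPa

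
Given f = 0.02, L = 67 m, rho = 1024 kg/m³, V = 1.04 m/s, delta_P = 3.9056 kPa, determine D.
Formula: \Delta P = f \frac{L}{D} \frac{\rho V^2}{2}
Substituting knowns: 3.9056 = 0.02·(67/D)·0.5·1024·1.04²/1000
Solving for D: D = 0.02·67·0.5·1024·1.04²/(3.9056·1000) = 0.19 m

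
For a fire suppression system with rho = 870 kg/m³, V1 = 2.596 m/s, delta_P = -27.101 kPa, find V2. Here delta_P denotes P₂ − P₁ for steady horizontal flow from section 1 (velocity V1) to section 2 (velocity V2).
Formula: \Delta P = \frac{1}{2} \rho (V_1^2 - V_2^2)
Substituting knowns: -27.101 = 0.5·870·(2.596² − V2²)/1000
Solving for V2: V2 = √(2.596² − 2·(-27.101·1000)/870) = 8.309 m/s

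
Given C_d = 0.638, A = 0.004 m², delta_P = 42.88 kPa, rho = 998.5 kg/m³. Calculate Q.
Formula: Q = C_d A \sqrt{\frac{2 \Delta P}{\rho}}
Q = 0.638·0.004·√(2·(42.88·1000)/998.5)·1000 = 23.65 L/s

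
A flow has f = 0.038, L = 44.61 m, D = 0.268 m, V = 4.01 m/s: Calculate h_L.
Formula: h_L = f \frac{L}{D} \frac{V^2}{2g}
h_L = 0.038·(44.61/0.268)·4.01²/(2·9.81) = 5.184 m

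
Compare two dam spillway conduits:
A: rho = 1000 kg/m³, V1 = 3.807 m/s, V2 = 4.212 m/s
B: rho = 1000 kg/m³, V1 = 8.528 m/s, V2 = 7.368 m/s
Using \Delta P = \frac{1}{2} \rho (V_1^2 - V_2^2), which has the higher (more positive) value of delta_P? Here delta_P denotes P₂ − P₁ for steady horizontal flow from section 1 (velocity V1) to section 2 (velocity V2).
delta_P(A) = -1.624 kPa, delta_P(B) = 9.22 kPa. Answer: B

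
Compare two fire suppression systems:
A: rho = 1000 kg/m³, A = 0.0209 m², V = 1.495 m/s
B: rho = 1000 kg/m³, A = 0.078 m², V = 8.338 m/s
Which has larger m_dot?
m_dot(A) = 31.25 kg/s, m_dot(B) = 650.4 kg/s. Answer: B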